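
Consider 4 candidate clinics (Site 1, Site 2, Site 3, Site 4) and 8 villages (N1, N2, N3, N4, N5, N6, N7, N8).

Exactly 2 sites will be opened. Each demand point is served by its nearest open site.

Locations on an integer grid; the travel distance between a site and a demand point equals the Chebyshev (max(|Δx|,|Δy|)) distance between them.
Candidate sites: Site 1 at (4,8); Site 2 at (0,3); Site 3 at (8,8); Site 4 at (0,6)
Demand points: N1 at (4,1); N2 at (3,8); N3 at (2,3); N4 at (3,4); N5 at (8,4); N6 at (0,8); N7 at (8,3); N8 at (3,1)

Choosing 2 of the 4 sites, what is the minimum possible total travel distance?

26

Open {Site 1, Site 2}.
  N1→Site 2 4, N2→Site 1 1, N3→Site 2 2, N4→Site 2 3, N5→Site 1 4, N6→Site 1 4, N7→Site 1 5, N8→Site 2 3  ⇒ total 26.
Compare {Site 1, Site 4}: total 28.
Compare {Site 3, Site 4}: total 30.
No size-2 selection does better; minimum is 26.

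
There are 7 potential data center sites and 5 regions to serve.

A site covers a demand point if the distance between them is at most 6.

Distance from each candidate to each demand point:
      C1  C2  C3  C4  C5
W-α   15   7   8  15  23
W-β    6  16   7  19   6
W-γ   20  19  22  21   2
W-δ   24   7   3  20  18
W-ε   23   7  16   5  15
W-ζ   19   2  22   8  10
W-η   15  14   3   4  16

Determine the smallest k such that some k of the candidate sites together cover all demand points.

Coverage sets (demand points within 6 of each site):
  W-α: {}
  W-β: {C1, C5}
  W-γ: {C5}
  W-δ: {C3}
  W-ε: {C4}
  W-ζ: {C2}
  W-η: {C3, C4}
No 2 sites suffice: every size-2 union leaves at least one demand point uncovered.
But {W-β, W-ζ, W-η} covers everything, so the minimum is 3.

3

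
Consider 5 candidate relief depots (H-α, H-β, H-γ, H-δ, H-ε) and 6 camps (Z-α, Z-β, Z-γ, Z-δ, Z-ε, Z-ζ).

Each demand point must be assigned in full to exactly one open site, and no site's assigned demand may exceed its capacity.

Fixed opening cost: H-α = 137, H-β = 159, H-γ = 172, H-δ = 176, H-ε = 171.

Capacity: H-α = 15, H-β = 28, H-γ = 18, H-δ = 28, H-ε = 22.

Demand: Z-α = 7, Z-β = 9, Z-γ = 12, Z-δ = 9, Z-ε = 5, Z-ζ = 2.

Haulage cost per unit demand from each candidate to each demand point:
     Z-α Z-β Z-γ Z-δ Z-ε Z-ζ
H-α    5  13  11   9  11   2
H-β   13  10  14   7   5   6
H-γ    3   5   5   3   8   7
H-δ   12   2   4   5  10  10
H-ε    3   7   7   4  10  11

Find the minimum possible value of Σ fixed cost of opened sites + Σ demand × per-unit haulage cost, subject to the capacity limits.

526

Open {H-γ, H-δ}; cheapest assignment that respects the capacities:
  H-γ (cap 18, load 18): Z-α, Z-δ, Z-ζ — cost 7×3 + 9×3 + 2×7 = 62
  H-δ (cap 28, load 26): Z-β, Z-γ, Z-ε — cost 9×2 + 12×4 + 5×10 = 116
  Shipping 178, fixed 348 → total 526.
  Any other capacity-feasible assignment to {H-γ, H-δ} ships for at least 178.
Compare {H-δ, H-ε}: its best feasible assignment gives total 540.
Compare {H-β, H-δ}: its best feasible assignment gives total 585.
Every other set of open sites that can feasibly serve all demand totals ≥ 540 even under its best assignment. Minimum: 526.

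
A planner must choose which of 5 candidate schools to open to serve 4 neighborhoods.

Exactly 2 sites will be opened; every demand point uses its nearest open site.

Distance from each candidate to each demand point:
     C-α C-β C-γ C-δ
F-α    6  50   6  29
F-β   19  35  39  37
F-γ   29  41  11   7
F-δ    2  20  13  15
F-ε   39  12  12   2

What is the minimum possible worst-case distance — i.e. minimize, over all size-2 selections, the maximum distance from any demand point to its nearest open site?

12

Open {F-α, F-ε}.
  Farthest demand point is C-β at distance 12 (to F-ε); all others are ≤ 12.
With {F-δ, F-ε} the worst case is 12.
With {F-β, F-ε} the worst case is 19.
No size-2 selection achieves below 12.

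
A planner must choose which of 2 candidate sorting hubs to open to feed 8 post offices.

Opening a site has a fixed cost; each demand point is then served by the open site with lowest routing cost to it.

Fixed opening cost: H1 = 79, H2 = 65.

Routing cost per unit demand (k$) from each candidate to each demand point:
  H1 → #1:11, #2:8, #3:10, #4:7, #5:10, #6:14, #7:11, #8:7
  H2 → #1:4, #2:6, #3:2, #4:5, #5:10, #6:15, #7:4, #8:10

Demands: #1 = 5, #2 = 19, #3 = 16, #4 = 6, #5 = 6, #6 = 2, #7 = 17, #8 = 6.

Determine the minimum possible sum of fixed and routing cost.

479

Open {H2}: assign each demand point to its cheapest open site.
  #1→H2 5×4=20, #2→H2 19×6=114, #3→H2 16×2=32, #4→H2 6×5=30, #5→H2 6×10=60, #6→H2 2×15=30, #7→H2 17×4=68, #8→H2 6×10=60
  routing cost 414, fixed 65 → total 479.
Compare {H1, H2}: routing cost 394 + fixed 144 = 538.
Compare {H1}: routing cost 726 + fixed 79 = 805.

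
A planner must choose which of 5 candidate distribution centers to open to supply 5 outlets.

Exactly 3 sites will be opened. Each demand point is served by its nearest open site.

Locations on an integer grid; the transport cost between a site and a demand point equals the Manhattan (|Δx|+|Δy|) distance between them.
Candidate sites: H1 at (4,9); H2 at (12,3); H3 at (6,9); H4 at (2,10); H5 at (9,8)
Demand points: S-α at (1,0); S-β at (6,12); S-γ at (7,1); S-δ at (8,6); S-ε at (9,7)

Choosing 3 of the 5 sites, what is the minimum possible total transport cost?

Open {H3, H4, H5}.
  S-α→H4 11, S-β→H3 3, S-γ→H3 9, S-δ→H5 3, S-ε→H5 1  ⇒ total 27.
Compare {H1, H2, H5}: total 28.
Compare {H1, H3, H5}: total 28.
No size-3 selection does better; minimum is 27.

27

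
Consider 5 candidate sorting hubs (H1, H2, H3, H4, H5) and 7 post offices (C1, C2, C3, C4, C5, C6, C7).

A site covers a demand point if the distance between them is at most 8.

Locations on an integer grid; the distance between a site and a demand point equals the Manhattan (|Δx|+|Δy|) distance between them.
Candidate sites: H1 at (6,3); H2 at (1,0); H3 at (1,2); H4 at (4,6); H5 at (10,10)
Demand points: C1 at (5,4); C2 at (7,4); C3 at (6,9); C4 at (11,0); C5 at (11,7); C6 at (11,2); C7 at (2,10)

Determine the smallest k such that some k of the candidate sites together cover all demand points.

2

Coverage sets (demand points within 8 of each site):
  H1: {C1, C2, C3, C4, C6}
  H2: {C1}
  H3: {C1, C2}
  H4: {C1, C2, C3, C5, C7}
  H5: {C3, C5, C7}
No single site covers all 7 demand points.
But {H1, H4} covers everything, so the minimum is 2.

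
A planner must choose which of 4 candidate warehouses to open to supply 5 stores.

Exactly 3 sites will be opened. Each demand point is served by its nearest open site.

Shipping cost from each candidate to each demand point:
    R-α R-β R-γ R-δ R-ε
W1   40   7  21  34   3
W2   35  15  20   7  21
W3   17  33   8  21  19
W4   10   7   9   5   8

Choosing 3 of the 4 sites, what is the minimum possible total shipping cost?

Open {W1, W3, W4}.
  R-α→W4 10, R-β→W1 7, R-γ→W3 8, R-δ→W4 5, R-ε→W1 3  ⇒ total 33.
Compare {W1, W2, W4}: total 34.
Compare {W2, W3, W4}: total 38.
No size-3 selection does better; minimum is 33.

33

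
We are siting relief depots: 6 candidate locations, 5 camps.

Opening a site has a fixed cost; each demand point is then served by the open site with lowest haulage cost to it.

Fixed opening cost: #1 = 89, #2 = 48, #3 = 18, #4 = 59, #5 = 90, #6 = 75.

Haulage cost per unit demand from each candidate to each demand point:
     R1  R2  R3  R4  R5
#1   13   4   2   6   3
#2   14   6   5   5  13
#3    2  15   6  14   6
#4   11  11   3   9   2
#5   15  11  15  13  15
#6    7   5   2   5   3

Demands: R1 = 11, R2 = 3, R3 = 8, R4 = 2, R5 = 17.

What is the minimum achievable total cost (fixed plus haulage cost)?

Open {#3, #6}: assign each demand point to its cheapest open site.
  R1→#3 11×2=22, R2→#6 3×5=15, R3→#6 8×2=16, R4→#6 2×5=10, R5→#6 17×3=51
  haulage cost 114, fixed 93 → total 207.
Compare {#3, #4}: haulage cost 131 + fixed 77 = 208.
Compare {#1, #3}: haulage cost 113 + fixed 107 = 220.
Compare {#2, #3, #4}: haulage cost 108 + fixed 125 = 233.
All other subsets cost ≥ 208. Minimum total cost: 207.

207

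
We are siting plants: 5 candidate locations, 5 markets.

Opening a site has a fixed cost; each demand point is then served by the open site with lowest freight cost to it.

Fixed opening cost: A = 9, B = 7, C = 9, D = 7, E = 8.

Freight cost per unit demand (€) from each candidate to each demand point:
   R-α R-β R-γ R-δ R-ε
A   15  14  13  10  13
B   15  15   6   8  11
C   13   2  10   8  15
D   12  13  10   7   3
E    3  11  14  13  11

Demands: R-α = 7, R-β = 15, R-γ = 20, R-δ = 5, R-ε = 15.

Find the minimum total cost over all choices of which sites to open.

282

Open {B, C, D, E}: assign each demand point to its cheapest open site.
  R-α→E 7×3=21, R-β→C 15×2=30, R-γ→B 20×6=120, R-δ→D 5×7=35, R-ε→D 15×3=45
  freight cost 251, fixed 31 → total 282.
Compare {A, B, C, D, E}: freight cost 251 + fixed 40 = 291.
Compare {B, C, D}: freight cost 314 + fixed 23 = 337.
Compare {A, B, C, D}: freight cost 314 + fixed 32 = 346.
All other subsets cost ≥ 291. Minimum total cost: 282.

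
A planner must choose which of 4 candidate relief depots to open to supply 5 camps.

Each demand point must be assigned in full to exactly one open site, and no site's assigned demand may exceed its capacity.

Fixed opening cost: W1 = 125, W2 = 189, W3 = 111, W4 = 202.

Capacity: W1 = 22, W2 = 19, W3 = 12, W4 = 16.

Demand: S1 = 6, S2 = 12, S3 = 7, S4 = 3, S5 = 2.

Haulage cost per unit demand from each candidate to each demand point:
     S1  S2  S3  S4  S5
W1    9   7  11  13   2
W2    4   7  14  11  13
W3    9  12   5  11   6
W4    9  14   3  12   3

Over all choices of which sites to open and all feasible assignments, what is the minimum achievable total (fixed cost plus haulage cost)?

446

Open {W1, W3}; cheapest assignment that respects the capacities:
  W1 (cap 22, load 20): S1, S2, S5 — cost 6×9 + 12×7 + 2×2 = 142
  W3 (cap 12, load 10): S3, S4 — cost 7×5 + 3×11 = 68
  Shipping 210, fixed 236 → total 446.
  Any other capacity-feasible assignment to {W1, W3} ships for at least 210.
Compare {W2, W3}: its best feasible assignment gives total 488.
Compare {W1, W4}: its best feasible assignment gives total 526.
Every other set of open sites that can feasibly serve all demand totals ≥ 488 even under its best assignment. Minimum: 446.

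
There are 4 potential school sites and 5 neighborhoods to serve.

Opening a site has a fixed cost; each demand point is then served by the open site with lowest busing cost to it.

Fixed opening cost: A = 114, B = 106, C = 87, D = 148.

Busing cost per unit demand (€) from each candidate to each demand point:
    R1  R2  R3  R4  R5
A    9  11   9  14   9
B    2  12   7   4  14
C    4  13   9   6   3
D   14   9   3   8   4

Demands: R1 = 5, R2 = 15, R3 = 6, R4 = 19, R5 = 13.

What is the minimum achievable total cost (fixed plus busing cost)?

509

Open {C}: assign each demand point to its cheapest open site.
  R1→C 5×4=20, R2→C 15×13=195, R3→C 6×9=54, R4→C 19×6=114, R5→C 13×3=39
  busing cost 422, fixed 87 → total 509.
Compare {B, C}: busing cost 347 + fixed 193 = 540.
Compare {B, D}: busing cost 291 + fixed 254 = 545.
Compare {C, D}: busing cost 326 + fixed 235 = 561.
All other subsets cost ≥ 540. Minimum total cost: 509.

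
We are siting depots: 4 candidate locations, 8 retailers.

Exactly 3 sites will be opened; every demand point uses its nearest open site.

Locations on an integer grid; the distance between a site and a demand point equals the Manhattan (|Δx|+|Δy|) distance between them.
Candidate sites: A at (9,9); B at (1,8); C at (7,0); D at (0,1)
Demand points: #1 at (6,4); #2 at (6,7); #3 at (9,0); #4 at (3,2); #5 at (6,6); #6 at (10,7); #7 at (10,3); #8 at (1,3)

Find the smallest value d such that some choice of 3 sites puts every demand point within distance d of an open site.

Open {A, B, C}.
  Farthest demand point is #4 at distance 6 (to C); all others are ≤ 6.
With {A, C, D} the worst case is 6.
With {A, B, D} the worst case is 9.
No size-3 selection achieves below 6.

6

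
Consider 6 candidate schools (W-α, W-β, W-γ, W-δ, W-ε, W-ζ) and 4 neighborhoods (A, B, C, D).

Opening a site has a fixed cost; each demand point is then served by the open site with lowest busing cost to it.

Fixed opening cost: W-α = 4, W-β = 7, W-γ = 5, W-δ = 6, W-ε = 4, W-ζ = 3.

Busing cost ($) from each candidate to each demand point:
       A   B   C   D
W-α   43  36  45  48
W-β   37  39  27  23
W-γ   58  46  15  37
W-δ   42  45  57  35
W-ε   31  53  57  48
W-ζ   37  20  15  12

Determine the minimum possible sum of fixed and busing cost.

85

Open {W-ε, W-ζ}: assign each demand point to its cheapest open site.
  A→W-ε 31, B→W-ζ 20, C→W-ζ 15, D→W-ζ 12
  busing cost 78, fixed 7 → total 85.
Compare {W-ζ}: busing cost 84 + fixed 3 = 87.
Compare {W-α, W-ε, W-ζ}: busing cost 78 + fixed 11 = 89.
Compare {W-γ, W-ε, W-ζ}: busing cost 78 + fixed 12 = 90.
All other subsets cost ≥ 87. Minimum total cost: 85.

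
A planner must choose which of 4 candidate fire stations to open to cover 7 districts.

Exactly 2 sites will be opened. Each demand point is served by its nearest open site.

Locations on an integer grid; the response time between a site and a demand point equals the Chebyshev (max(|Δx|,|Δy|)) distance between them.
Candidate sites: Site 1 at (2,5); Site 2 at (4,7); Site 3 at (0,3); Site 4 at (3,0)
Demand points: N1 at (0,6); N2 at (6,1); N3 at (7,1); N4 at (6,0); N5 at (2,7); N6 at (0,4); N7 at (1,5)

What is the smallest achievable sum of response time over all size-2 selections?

17

Open {Site 1, Site 4}.
  N1→Site 1 2, N2→Site 4 3, N3→Site 4 4, N4→Site 4 3, N5→Site 1 2, N6→Site 1 2, N7→Site 1 1  ⇒ total 17.
Compare {Site 1, Site 3}: total 20.
Compare {Site 3, Site 4}: total 20.
No size-2 selection does better; minimum is 17.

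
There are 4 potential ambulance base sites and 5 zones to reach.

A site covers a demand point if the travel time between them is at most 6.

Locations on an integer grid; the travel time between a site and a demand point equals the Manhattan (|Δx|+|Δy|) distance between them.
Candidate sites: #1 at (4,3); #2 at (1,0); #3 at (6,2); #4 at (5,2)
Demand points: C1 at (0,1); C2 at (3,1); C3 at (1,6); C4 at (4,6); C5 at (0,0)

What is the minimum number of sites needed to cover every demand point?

2

Coverage sets (demand points within 6 of each site):
  #1: {C1, C2, C3, C4}
  #2: {C1, C2, C3, C5}
  #3: {C2, C4}
  #4: {C1, C2, C4}
No single site covers all 5 demand points.
But {#1, #2} covers everything, so the minimum is 2.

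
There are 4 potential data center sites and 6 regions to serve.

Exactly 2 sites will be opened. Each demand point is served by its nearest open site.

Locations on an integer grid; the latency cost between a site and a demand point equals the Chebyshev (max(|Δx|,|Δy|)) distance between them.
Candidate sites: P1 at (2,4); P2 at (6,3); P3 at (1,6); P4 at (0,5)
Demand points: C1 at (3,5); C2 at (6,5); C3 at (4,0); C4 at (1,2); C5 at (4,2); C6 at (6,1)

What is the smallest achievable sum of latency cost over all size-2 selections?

12

Open {P1, P2}.
  C1→P1 1, C2→P2 2, C3→P2 3, C4→P1 2, C5→P1 2, C6→P2 2  ⇒ total 12.
Compare {P2, P3}: total 15.
Compare {P2, P4}: total 15.
No size-2 selection does better; minimum is 12.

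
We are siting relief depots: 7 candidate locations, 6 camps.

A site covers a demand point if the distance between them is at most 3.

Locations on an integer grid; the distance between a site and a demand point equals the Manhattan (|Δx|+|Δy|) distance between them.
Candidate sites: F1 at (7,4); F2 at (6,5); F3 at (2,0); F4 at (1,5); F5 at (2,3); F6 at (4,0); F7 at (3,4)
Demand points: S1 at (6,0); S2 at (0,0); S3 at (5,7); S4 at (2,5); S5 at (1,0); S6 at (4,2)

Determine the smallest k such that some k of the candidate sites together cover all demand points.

Coverage sets (demand points within 3 of each site):
  F1: {}
  F2: {S3}
  F3: {S2, S5}
  F4: {S4}
  F5: {S4, S6}
  F6: {S1, S5, S6}
  F7: {S4, S6}
No 3 sites suffice: every size-3 union leaves at least one demand point uncovered.
But {F2, F3, F4, F6} covers everything, so the minimum is 4.

4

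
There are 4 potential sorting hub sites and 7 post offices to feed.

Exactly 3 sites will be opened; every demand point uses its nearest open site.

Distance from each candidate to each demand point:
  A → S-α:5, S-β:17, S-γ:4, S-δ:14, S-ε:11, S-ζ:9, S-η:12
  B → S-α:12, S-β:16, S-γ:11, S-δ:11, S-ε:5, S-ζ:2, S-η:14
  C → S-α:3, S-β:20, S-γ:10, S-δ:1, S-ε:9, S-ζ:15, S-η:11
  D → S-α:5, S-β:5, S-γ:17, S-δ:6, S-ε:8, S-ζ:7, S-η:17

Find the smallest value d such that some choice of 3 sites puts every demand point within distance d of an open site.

11

Open {A, C, D}.
  Farthest demand point is S-η at distance 11 (to C); all others are ≤ 11.
With {B, C, D} the worst case is 11.
With {A, B, D} the worst case is 12.
No size-3 selection achieves below 11.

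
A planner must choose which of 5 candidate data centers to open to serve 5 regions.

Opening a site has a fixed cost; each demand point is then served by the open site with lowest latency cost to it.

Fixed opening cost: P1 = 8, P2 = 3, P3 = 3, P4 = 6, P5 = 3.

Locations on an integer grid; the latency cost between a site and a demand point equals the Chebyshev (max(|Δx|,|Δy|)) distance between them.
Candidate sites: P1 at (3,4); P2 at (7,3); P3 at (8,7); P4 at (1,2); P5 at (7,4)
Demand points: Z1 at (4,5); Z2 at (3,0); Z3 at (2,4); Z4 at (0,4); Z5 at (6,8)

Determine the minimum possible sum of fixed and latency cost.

20

Open {P3, P4}: assign each demand point to its cheapest open site.
  Z1→P4 3, Z2→P4 2, Z3→P4 2, Z4→P4 2, Z5→P3 2
  latency cost 11, fixed 9 → total 20.
Compare {P1}: latency cost 13 + fixed 8 = 21.
Compare {P4}: latency cost 15 + fixed 6 = 21.
Compare {P1, P3}: latency cost 11 + fixed 11 = 22.
All other subsets cost ≥ 21. Minimum total cost: 20.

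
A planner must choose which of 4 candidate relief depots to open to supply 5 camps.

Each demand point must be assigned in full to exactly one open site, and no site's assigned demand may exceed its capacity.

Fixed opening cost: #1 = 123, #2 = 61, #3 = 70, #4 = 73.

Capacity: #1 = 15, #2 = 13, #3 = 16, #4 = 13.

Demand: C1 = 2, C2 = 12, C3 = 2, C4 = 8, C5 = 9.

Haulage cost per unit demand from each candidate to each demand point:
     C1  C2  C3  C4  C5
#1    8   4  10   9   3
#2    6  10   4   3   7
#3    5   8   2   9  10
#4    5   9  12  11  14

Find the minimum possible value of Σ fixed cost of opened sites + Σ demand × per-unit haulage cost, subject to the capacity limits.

Open {#1, #2, #3}; cheapest assignment that respects the capacities:
  #1 (cap 15, load 9): C5 — cost 9×3 = 27
  #2 (cap 13, load 8): C4 — cost 8×3 = 24
  #3 (cap 16, load 16): C1, C2, C3 — cost 2×5 + 12×8 + 2×2 = 110
  Shipping 161, fixed 254 → total 415.
  Any other capacity-feasible assignment to {#1, #2, #3} ships for at least 161.
Compare {#1, #2, #4}: its best feasible assignment gives total 436.
Compare {#2, #3, #4}: its best feasible assignment gives total 440.
Every other set of open sites that can feasibly serve all demand totals ≥ 436 even under its best assignment. Minimum: 415.

415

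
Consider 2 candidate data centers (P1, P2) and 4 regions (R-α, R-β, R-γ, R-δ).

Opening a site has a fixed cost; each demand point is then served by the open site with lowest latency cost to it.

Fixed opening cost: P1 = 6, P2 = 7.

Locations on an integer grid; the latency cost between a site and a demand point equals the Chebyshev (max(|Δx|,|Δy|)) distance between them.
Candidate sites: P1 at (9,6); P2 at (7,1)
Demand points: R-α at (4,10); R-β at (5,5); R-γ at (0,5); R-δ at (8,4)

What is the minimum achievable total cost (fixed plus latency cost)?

26

Open {P1}: assign each demand point to its cheapest open site.
  R-α→P1 5, R-β→P1 4, R-γ→P1 9, R-δ→P1 2
  latency cost 20, fixed 6 → total 26.
Compare {P2}: latency cost 23 + fixed 7 = 30.
Compare {P1, P2}: latency cost 18 + fixed 13 = 31.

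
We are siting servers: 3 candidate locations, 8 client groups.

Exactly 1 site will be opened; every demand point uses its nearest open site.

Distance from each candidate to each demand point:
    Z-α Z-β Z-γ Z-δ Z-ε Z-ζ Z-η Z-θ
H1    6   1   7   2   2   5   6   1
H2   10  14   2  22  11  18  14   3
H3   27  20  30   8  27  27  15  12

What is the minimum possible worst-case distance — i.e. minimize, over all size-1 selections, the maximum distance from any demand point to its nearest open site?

Open {H1}.
  Farthest demand point is Z-γ at distance 7 (to H1); all others are ≤ 7.
With {H2} the worst case is 22.
With {H3} the worst case is 30.
No size-1 selection achieves below 7.

7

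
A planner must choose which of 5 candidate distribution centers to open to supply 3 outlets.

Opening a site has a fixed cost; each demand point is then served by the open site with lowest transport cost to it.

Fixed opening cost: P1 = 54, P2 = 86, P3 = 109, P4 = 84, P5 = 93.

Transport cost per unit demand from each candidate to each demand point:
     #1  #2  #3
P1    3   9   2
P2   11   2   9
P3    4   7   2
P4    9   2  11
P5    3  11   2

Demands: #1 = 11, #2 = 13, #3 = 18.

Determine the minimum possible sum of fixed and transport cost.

Open {P1, P4}: assign each demand point to its cheapest open site.
  #1→P1 11×3=33, #2→P4 13×2=26, #3→P1 18×2=36
  transport cost 95, fixed 138 → total 233.
Compare {P1, P2}: transport cost 95 + fixed 140 = 235.
Compare {P1}: transport cost 186 + fixed 54 = 240.
Compare {P4, P5}: transport cost 95 + fixed 177 = 272.
All other subsets cost ≥ 235. Minimum total cost: 233.

233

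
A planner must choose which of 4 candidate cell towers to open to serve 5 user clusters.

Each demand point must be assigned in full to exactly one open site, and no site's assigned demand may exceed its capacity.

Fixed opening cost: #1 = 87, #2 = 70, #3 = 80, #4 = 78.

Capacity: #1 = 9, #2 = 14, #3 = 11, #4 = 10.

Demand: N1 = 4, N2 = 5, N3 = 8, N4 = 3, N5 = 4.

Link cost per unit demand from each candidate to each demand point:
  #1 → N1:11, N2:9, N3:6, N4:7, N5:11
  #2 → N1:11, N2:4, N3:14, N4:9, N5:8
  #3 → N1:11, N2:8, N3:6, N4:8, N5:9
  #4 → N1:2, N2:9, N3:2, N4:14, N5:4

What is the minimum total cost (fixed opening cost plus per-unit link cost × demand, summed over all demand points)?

Open {#2, #3}; cheapest assignment that respects the capacities:
  #2 (cap 14, load 13): N1, N2, N5 — cost 4×11 + 5×4 + 4×8 = 96
  #3 (cap 11, load 11): N3, N4 — cost 8×6 + 3×8 = 72
  Shipping 168, fixed 150 → total 318.
  Any other capacity-feasible assignment to {#2, #3} ships for at least 168.
Compare {#2, #3, #4}: its best feasible assignment gives total 344.
Compare {#1, #2, #4}: its best feasible assignment gives total 354.
Every other set of open sites that can feasibly serve all demand totals ≥ 344 even under its best assignment. Minimum: 318.

318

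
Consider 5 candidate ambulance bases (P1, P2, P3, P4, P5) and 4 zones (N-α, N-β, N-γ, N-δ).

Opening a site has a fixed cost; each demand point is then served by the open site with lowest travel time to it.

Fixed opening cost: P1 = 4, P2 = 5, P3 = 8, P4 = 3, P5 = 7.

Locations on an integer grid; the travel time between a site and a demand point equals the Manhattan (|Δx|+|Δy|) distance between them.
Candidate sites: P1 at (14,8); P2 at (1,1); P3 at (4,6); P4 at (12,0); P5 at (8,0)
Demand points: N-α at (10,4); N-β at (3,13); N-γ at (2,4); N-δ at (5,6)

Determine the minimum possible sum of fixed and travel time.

29

Open {P3}: assign each demand point to its cheapest open site.
  N-α→P3 8, N-β→P3 8, N-γ→P3 4, N-δ→P3 1
  travel time 21, fixed 8 → total 29.
Compare {P3, P4}: travel time 19 + fixed 11 = 30.
Compare {P1, P3}: travel time 21 + fixed 12 = 33.
Compare {P2, P3}: travel time 21 + fixed 13 = 34.
All other subsets cost ≥ 30. Minimum total cost: 29.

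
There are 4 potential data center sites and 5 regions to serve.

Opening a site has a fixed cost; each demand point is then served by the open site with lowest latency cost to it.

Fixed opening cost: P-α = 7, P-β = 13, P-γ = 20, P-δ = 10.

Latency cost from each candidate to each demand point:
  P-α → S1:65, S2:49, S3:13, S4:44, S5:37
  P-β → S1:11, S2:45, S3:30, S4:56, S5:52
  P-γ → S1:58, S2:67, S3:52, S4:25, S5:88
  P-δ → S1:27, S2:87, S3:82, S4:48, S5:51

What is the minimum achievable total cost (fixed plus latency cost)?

170

Open {P-α, P-β}: assign each demand point to its cheapest open site.
  S1→P-β 11, S2→P-β 45, S3→P-α 13, S4→P-α 44, S5→P-α 37
  latency cost 150, fixed 20 → total 170.
Compare {P-α, P-β, P-γ}: latency cost 131 + fixed 40 = 171.
Compare {P-α, P-β, P-δ}: latency cost 150 + fixed 30 = 180.
Compare {P-α, P-β, P-γ, P-δ}: latency cost 131 + fixed 50 = 181.
All other subsets cost ≥ 171. Minimum total cost: 170.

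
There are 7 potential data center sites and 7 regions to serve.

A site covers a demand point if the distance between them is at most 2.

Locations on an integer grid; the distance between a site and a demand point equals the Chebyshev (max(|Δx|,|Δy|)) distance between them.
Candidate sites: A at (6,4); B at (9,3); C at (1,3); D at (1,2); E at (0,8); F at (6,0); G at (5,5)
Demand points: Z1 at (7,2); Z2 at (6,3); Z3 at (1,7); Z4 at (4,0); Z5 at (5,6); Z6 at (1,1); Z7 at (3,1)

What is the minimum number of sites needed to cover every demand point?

4

Coverage sets (demand points within 2 of each site):
  A: {Z1, Z2, Z5}
  B: {Z1}
  C: {Z6, Z7}
  D: {Z6, Z7}
  E: {Z3}
  F: {Z1, Z4}
  G: {Z2, Z5}
No 3 sites suffice: every size-3 union leaves at least one demand point uncovered.
But {A, C, E, F} covers everything, so the minimum is 4.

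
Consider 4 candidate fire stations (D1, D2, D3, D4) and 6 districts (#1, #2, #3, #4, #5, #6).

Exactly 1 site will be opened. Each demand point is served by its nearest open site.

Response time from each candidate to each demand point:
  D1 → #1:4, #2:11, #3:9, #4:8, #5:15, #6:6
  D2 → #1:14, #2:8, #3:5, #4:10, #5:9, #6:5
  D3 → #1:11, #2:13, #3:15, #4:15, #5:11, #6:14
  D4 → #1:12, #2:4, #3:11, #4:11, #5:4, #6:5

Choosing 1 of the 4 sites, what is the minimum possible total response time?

Open {D4}.
  #1→D4 12, #2→D4 4, #3→D4 11, #4→D4 11, #5→D4 4, #6→D4 5  ⇒ total 47.
Compare {D2}: total 51.
Compare {D1}: total 53.
No size-1 selection does better; minimum is 47.

47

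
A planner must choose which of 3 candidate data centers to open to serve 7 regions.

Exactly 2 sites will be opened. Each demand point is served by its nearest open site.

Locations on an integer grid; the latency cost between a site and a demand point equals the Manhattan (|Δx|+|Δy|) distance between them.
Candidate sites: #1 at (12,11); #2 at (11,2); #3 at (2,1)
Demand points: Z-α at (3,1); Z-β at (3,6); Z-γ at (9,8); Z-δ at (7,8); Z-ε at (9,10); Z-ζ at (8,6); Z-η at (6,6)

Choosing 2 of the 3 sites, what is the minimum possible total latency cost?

43

Open {#1, #3}.
  Z-α→#3 1, Z-β→#3 6, Z-γ→#1 6, Z-δ→#1 8, Z-ε→#1 4, Z-ζ→#1 9, Z-η→#3 9  ⇒ total 43.
Compare {#2, #3}: total 51.
Compare {#1, #2}: total 55.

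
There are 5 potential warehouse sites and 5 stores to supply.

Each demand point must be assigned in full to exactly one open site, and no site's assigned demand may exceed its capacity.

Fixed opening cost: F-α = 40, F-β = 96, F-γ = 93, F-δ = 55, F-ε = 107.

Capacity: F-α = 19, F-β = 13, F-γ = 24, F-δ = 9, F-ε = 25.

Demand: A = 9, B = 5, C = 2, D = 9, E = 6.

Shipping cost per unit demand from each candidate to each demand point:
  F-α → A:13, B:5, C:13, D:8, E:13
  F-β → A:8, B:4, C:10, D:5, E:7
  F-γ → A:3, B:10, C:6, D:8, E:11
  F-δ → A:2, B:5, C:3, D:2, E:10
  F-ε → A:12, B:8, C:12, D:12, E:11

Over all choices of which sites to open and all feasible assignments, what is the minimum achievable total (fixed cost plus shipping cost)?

Open {F-γ, F-δ}; cheapest assignment that respects the capacities:
  F-γ (cap 24, load 22): A, B, C, E — cost 9×3 + 5×10 + 2×6 + 6×11 = 155
  F-δ (cap 9, load 9): D — cost 9×2 = 18
  Shipping 173, fixed 148 → total 321.
  Any other capacity-feasible assignment to {F-γ, F-δ} ships for at least 173.
Compare {F-α, F-γ}: its best feasible assignment gives total 335.
Compare {F-α, F-γ, F-δ}: its best feasible assignment gives total 336.
Every other set of open sites that can feasibly serve all demand totals ≥ 335 even under its best assignment. Minimum: 321.

321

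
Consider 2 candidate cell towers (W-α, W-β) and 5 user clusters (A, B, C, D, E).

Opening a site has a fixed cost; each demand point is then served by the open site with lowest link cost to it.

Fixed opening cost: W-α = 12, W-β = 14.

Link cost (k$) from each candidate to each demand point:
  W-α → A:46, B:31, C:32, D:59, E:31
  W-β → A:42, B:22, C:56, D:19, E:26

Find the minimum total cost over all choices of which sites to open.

167

Open {W-α, W-β}: assign each demand point to its cheapest open site.
  A→W-β 42, B→W-β 22, C→W-α 32, D→W-β 19, E→W-β 26
  link cost 141, fixed 26 → total 167.
Compare {W-β}: link cost 165 + fixed 14 = 179.
Compare {W-α}: link cost 199 + fixed 12 = 211.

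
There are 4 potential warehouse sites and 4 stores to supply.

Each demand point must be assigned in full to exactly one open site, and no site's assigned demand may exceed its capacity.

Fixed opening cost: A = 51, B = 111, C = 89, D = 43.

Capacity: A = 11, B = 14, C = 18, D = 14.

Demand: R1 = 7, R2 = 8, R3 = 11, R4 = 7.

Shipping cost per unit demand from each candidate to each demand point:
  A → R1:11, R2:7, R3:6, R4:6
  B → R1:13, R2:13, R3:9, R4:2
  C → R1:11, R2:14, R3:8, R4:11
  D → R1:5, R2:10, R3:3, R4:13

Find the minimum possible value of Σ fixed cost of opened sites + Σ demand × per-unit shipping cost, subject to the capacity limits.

Open {A, B, D}; cheapest assignment that respects the capacities:
  A (cap 11, load 8): R2 — cost 8×7 = 56
  B (cap 14, load 14): R1, R4 — cost 7×13 + 7×2 = 105
  D (cap 14, load 11): R3 — cost 11×3 = 33
  Shipping 194, fixed 205 → total 399.
  Any other capacity-feasible assignment to {A, B, D} ships for at least 194.
Compare {A, C, D}: its best feasible assignment gives total 426.
Compare {A, B, C, D}: its best feasible assignment gives total 474.
Every other set of open sites that can feasibly serve all demand totals ≥ 426 even under its best assignment. Minimum: 399.

399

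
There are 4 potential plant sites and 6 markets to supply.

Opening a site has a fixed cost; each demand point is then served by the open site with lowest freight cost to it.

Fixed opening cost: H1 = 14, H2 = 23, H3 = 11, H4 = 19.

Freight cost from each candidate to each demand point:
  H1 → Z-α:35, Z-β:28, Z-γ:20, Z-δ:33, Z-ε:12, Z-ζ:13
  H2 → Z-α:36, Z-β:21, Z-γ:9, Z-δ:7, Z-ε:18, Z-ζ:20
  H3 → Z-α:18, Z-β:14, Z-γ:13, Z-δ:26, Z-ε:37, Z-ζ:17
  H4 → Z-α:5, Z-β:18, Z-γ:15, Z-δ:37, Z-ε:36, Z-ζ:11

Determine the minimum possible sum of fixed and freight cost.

Open {H2, H4}: assign each demand point to its cheapest open site.
  Z-α→H4 5, Z-β→H4 18, Z-γ→H2 9, Z-δ→H2 7, Z-ε→H2 18, Z-ζ→H4 11
  freight cost 68, fixed 42 → total 110.
Compare {H2, H3}: freight cost 83 + fixed 34 = 117.
Compare {H2, H3, H4}: freight cost 64 + fixed 53 = 117.
Compare {H1, H2, H4}: freight cost 62 + fixed 56 = 118.
All other subsets cost ≥ 117. Minimum total cost: 110.

110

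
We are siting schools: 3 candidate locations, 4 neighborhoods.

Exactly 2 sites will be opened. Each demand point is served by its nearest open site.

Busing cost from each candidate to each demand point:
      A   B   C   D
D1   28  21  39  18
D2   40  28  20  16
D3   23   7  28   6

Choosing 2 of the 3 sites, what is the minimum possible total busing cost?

Open {D2, D3}.
  A→D3 23, B→D3 7, C→D2 20, D→D3 6  ⇒ total 56.
Compare {D1, D3}: total 64.
Compare {D1, D2}: total 85.

56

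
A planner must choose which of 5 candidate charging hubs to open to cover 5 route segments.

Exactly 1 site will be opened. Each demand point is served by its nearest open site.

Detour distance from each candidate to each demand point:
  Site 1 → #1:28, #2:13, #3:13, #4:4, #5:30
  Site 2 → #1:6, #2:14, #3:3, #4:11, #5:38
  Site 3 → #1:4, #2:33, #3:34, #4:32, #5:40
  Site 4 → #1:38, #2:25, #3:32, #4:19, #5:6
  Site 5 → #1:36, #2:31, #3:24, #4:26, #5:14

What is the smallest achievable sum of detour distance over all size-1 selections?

Open {Site 2}.
  #1→Site 2 6, #2→Site 2 14, #3→Site 2 3, #4→Site 2 11, #5→Site 2 38  ⇒ total 72.
Compare {Site 1}: total 88.
Compare {Site 4}: total 120.
No size-1 selection does better; minimum is 72.

72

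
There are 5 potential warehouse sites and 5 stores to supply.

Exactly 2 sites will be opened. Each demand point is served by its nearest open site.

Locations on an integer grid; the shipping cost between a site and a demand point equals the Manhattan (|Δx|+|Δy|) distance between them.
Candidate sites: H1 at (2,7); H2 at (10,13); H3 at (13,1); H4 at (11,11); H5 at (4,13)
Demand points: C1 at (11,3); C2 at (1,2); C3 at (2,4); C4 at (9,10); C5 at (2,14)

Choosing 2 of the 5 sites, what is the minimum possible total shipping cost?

Open {H1, H4}.
  C1→H4 8, C2→H1 6, C3→H1 3, C4→H4 3, C5→H1 7  ⇒ total 27.
Compare {H1, H3}: total 30.
Compare {H1, H2}: total 31.
No size-2 selection does better; minimum is 27.

27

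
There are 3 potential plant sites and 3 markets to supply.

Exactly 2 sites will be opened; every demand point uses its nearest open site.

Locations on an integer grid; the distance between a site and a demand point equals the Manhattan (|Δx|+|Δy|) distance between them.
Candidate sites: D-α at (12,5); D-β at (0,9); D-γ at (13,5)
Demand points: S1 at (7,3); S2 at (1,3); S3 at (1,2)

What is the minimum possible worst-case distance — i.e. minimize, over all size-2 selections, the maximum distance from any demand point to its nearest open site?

Open {D-α, D-β}.
  Farthest demand point is S3 at distance 8 (to D-β); all others are ≤ 8.
With {D-β, D-γ} the worst case is 8.
With {D-α, D-γ} the worst case is 14.
No size-2 selection achieves below 8.

8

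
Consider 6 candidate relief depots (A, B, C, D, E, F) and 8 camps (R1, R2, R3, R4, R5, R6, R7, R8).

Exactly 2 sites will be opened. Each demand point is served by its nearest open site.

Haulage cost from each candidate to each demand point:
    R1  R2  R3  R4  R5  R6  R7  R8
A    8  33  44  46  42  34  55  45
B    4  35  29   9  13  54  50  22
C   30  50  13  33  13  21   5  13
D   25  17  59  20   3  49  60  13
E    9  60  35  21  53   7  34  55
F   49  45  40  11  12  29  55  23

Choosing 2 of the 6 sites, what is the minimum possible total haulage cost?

113

Open {B, C}.
  R1→B 4, R2→B 35, R3→C 13, R4→B 9, R5→B 13, R6→C 21, R7→C 5, R8→C 13  ⇒ total 113.
Compare {C, D}: total 117.
Compare {C, E}: total 131.
No size-2 selection does better; minimum is 113.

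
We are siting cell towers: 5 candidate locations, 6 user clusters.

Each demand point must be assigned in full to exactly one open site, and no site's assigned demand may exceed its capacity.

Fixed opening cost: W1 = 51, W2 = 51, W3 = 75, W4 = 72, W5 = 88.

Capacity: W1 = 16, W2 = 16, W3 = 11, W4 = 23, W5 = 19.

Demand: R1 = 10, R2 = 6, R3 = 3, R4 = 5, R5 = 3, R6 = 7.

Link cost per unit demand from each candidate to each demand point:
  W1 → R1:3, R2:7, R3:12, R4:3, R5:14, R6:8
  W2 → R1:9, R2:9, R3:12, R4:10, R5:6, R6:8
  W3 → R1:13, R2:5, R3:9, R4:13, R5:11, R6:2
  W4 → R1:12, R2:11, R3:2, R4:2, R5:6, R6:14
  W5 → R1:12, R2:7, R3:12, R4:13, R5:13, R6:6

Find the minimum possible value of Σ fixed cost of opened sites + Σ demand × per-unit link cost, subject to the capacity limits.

318

Open {W1, W3, W4}; cheapest assignment that respects the capacities:
  W1 (cap 16, load 16): R1, R2 — cost 10×3 + 6×7 = 72
  W3 (cap 11, load 7): R6 — cost 7×2 = 14
  W4 (cap 23, load 11): R3, R4, R5 — cost 3×2 + 5×2 + 3×6 = 34
  Shipping 120, fixed 198 → total 318.
  Any other capacity-feasible assignment to {W1, W3, W4} ships for at least 120.
Compare {W1, W4}: its best feasible assignment gives total 327.
Compare {W1, W2, W3}: its best feasible assignment gives total 335.
Every other set of open sites that can feasibly serve all demand totals ≥ 327 even under its best assignment. Minimum: 318.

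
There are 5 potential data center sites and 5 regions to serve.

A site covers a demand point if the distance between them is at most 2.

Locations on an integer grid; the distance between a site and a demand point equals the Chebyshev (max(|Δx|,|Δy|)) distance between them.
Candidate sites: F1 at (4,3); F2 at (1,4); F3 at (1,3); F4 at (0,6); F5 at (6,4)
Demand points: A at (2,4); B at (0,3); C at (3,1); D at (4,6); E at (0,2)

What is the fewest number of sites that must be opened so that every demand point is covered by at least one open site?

Coverage sets (demand points within 2 of each site):
  F1: {A, C}
  F2: {A, B, E}
  F3: {A, B, C, E}
  F4: {A}
  F5: {D}
No single site covers all 5 demand points.
But {F3, F5} covers everything, so the minimum is 2.

2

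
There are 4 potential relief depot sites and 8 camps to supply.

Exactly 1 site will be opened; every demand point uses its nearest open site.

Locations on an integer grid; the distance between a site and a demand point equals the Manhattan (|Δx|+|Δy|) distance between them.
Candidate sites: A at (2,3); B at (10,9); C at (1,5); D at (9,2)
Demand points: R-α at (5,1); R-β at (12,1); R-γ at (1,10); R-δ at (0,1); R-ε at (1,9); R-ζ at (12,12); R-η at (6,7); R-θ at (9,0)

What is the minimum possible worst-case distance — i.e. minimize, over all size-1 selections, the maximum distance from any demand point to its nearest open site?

Open {D}.
  Farthest demand point is R-γ at distance 16 (to D); all others are ≤ 16.
With {B} the worst case is 18.
With {C} the worst case is 18.
No size-1 selection achieves below 16.

16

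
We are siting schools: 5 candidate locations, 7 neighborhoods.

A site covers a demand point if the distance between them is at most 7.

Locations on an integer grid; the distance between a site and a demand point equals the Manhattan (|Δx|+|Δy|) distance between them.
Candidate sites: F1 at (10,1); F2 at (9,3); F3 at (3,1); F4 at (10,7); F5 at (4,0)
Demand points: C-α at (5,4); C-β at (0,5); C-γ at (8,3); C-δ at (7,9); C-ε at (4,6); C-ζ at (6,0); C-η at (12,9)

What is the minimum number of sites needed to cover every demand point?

2

Coverage sets (demand points within 7 of each site):
  F1: {C-γ, C-ζ}
  F2: {C-α, C-γ, C-ζ}
  F3: {C-α, C-β, C-γ, C-ε, C-ζ}
  F4: {C-γ, C-δ, C-ε, C-η}
  F5: {C-α, C-γ, C-ε, C-ζ}
No single site covers all 7 demand points.
But {F3, F4} covers everything, so the minimum is 2.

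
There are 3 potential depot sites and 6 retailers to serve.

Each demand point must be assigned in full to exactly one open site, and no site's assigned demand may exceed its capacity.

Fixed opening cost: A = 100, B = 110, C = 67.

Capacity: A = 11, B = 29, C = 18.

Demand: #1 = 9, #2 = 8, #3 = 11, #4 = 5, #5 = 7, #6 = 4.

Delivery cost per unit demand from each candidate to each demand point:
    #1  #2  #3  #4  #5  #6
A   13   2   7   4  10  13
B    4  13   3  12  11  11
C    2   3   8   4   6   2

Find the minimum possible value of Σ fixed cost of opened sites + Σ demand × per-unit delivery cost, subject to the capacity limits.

375

Open {B, C}; cheapest assignment that respects the capacities:
  B (cap 29, load 27): #1, #3, #5 — cost 9×4 + 11×3 + 7×11 = 146
  C (cap 18, load 17): #2, #4, #6 — cost 8×3 + 5×4 + 4×2 = 52
  Shipping 198, fixed 177 → total 375.
  Any other capacity-feasible assignment to {B, C} ships for at least 198.
Compare {A, B, C}: its best feasible assignment gives total 432.
Every other set of open sites that can feasibly serve all demand totals ≥ 432 even under its best assignment. Minimum: 375.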